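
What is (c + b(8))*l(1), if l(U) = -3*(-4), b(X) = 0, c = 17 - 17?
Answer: 0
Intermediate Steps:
c = 0
l(U) = 12
(c + b(8))*l(1) = (0 + 0)*12 = 0*12 = 0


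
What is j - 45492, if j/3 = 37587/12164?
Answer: -553251927/12164 ≈ -45483.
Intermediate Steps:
j = 112761/12164 (j = 3*(37587/12164) = 112761/12164 ≈ 9.2701)
j - 45492 = 112761/12164 - 45492 = -553251927/12164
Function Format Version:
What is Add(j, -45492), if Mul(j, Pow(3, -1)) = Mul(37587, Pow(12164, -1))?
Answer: Rational(-553251927, 12164) ≈ -45483.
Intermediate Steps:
j = Rational(112761, 12164) (j = Mul(3, Mul(37587, Pow(12164, -1))) = Mul(3, Mul(37587, Rational(1, 12164))) = Mul(3, Rational(37587, 12164)) = Rational(112761, 12164) ≈ 9.2701)
Add(j, -45492) = Add(Rational(112761, 12164), -45492) = Rational(-553251927, 12164)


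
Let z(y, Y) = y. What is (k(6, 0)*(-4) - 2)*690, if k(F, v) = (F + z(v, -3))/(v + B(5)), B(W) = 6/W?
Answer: -15180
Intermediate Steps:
k(F, v) = (F + v)/(6/5 + v) (k(F, v) = (F + v)/(v + 6/5) = (F + v)/(6/5 + v))
(k(6, 0)*(-4) - 2)*690 = ((5*(6 + 0)/(6 + 5*0))*(-4) - 2)*690 = ((5*6/(6 + 0))*(-4) - 2)*690 = ((5*6/6)*(-4) - 2)*690 = ((5*(⅙)*6)*(-4) - 2)*690 = (5*(-4) - 2)*690 = (-20 - 2)*690 = -22*690 = -15180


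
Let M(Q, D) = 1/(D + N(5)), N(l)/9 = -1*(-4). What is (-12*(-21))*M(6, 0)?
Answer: 7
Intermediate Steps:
N(l) = 36 (N(l) = 9*(-1*(-4)) = 9*4 = 36)
M(Q, D) = 1/(36 + D) (M(Q, D) = 1/(D + 36) = 1/(36 + D))
(-12*(-21))*M(6, 0) = (-12*(-21))/(36 + 0) = 252/36 = 252*(1/36) = 7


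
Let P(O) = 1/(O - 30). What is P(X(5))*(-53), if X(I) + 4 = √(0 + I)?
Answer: 1802/1151 + 53*√5/1151 ≈ 1.6686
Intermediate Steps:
X(I) = -4 + √I (X(I) = -4 + √(0 + I) = -4 + √I)
P(O) = 1/(-30 + O)
P(X(5))*(-53) = -53/(-30 + (-4 + √5)) = -53/(-34 + √5)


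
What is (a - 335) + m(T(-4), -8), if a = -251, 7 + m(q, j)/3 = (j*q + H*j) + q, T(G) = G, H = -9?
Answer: -307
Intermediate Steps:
m(q, j) = -21 - 27*j + 3*q + 3*j*q (m(q, j) = -21 + 3*((j*q - 9*j) + q) = -21 + 3*((-9*j + j*q) + q) = -21 + 3*(q - 9*j + j*q) = -21 + (-27*j + 3*q + 3*j*q) = -21 - 27*j + 3*q + 3*j*q)
(a - 335) + m(T(-4), -8) = (-251 - 335) + (-21 - 27*(-8) + 3*(-4) + 3*(-8)*(-4)) = -586 + (-21 + 216 - 12 + 96) = -586 + 279 = -307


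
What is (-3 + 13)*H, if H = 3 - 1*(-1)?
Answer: 40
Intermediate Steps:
H = 4 (H = 3 + 1 = 4)
(-3 + 13)*H = (-3 + 13)*4 = 10*4 = 40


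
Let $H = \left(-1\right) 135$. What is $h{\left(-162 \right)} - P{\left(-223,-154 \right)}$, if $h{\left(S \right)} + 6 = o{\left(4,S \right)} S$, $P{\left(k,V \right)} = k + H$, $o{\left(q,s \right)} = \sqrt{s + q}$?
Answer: $352 - 162 i \sqrt{158} \approx 352.0 - 2036.3 i$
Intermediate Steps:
$H = -135$
$o{\left(q,s \right)} = \sqrt{q + s}$
$P{\left(k,V \right)} = -135 + k$ ($P{\left(k,V \right)} = k - 135 = -135 + k$)
$h{\left(S \right)} = -6 + S \sqrt{4 + S}$ ($h{\left(S \right)} = -6 + \sqrt{4 + S} S = -6 + S \sqrt{4 + S}$)
$h{\left(-162 \right)} - P{\left(-223,-154 \right)} = \left(-6 - 162 \sqrt{4 - 162}\right) - \left(-135 - 223\right) = \left(-6 - 162 \sqrt{-158}\right) - -358 = \left(-6 - 162 i \sqrt{158}\right) + 358 = 352 - 162 i \sqrt{158}$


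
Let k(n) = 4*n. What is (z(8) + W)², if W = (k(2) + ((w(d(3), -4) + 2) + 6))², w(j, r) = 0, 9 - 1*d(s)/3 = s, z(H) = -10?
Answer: 60516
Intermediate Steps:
d(s) = 27 - 3*s
W = 256 (W = (4*2 + ((0 + 2) + 6))² = (8 + (2 + 6))² = (8 + 8)² = 16² = 256)
(z(8) + W)² = (-10 + 256)² = 246² = 60516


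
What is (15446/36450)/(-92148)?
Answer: -7723/1679397300 ≈ -4.5987e-6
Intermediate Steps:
(15446/36450)/(-92148) = (15446*(1/36450))*(-1/92148) = (7723/18225)*(-1/92148) = -7723/1679397300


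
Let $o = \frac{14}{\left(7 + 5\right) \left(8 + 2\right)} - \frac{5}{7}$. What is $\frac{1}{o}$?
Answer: $- \frac{420}{251} \approx -1.6733$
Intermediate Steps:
$o = - \frac{251}{420}$ ($o = \frac{14}{12 \cdot 10} - \frac{5}{7} = \frac{14}{120} - \frac{5}{7} = 14 \cdot \frac{1}{120} - \frac{5}{7} = \frac{7}{60} - \frac{5}{7} = - \frac{251}{420} \approx -0.59762$)
$\frac{1}{o} = \frac{1}{- \frac{251}{420}} = - \frac{420}{251}$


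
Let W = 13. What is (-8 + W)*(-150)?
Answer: -750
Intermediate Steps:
(-8 + W)*(-150) = (-8 + 13)*(-150) = 5*(-150) = -750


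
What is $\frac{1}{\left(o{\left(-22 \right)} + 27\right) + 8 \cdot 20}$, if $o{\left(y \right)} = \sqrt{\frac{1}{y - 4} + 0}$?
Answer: $\frac{4862}{909195} - \frac{i \sqrt{26}}{909195} \approx 0.0053476 - 5.6083 \cdot 10^{-6} i$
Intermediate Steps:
$o{\left(y \right)} = \sqrt{\frac{1}{-4 + y}}$ ($o{\left(y \right)} = \sqrt{\frac{1}{-4 + y} + 0} = \sqrt{\frac{1}{-4 + y}}$)
$\frac{1}{\left(o{\left(-22 \right)} + 27\right) + 8 \cdot 20} = \frac{1}{\left(\sqrt{\frac{1}{-4 - 22}} + 27\right) + 8 \cdot 20} = \frac{1}{\left(\sqrt{\frac{1}{-26}} + 27\right) + 160} = \frac{1}{\left(\sqrt{- \frac{1}{26}} + 27\right) + 160} = \frac{1}{\left(\frac{i \sqrt{26}}{26} + 27\right) + 160} = \frac{1}{\left(27 + \frac{i \sqrt{26}}{26}\right) + 160} = \frac{1}{187 + \frac{i \sqrt{26}}{26}}$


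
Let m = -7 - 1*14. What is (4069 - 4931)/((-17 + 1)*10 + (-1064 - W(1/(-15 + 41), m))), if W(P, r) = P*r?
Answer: 22412/31803 ≈ 0.70471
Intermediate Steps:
m = -21 (m = -7 - 14 = -21)
(4069 - 4931)/((-17 + 1)*10 + (-1064 - W(1/(-15 + 41), m))) = (4069 - 4931)/((-17 + 1)*10 + (-1064 - (-21)/(-15 + 41))) = -862/(-16*10 + (-1064 - (-21)/26)) = -862/(-160 + (-1064 - (-21)/26)) = -862/(-160 + (-1064 - 1*(-21/26))) = -862/(-160 + (-1064 + 21/26)) = -862/(-160 - 27643/26) = -862/(-31803/26) = -862*(-26/31803) = 22412/31803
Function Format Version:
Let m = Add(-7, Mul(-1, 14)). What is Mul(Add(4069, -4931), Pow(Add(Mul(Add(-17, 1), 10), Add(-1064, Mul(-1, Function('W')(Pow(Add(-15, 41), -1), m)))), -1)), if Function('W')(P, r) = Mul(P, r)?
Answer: Rational(22412, 31803) ≈ 0.70471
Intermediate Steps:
m = -21 (m = Add(-7, -14) = -21)
Mul(Add(4069, -4931), Pow(Add(Mul(Add(-17, 1), 10), Add(-1064, Mul(-1, Function('W')(Pow(Add(-15, 41), -1), m)))), -1)) = Mul(Add(4069, -4931), Pow(Add(Mul(Add(-17, 1), 10), Add(-1064, Mul(-1, Mul(Pow(Add(-15, 41), -1), -21)))), -1)) = Mul(-862, Pow(Add(Mul(-16, 10), Add(-1064, Mul(-1, Mul(Pow(26, -1), -21)))), -1)) = Mul(-862, Pow(Add(-160, Add(-1064, Mul(-1, Mul(Rational(1, 26), -21)))), -1)) = Mul(-862, Pow(Add(-160, Add(-1064, Mul(-1, Rational(-21, 26)))), -1)) = Mul(-862, Pow(Add(-160, Add(-1064, Rational(21, 26))), -1)) = Mul(-862, Pow(Add(-160, Rational(-27643, 26)), -1)) = Mul(-862, Pow(Rational(-31803, 26), -1)) = Mul(-862, Rational(-26, 31803)) = Rational(22412, 31803)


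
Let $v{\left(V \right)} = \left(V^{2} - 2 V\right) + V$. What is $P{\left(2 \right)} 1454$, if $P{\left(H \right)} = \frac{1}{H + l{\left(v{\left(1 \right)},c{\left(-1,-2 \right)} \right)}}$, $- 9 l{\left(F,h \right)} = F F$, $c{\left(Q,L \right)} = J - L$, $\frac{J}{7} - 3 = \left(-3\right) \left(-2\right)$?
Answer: $727$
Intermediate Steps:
$J = 63$ ($J = 21 + 7 \left(\left(-3\right) \left(-2\right)\right) = 21 + 7 \cdot 6 = 21 + 42 = 63$)
$c{\left(Q,L \right)} = 63 - L$
$v{\left(V \right)} = V^{2} - V$
$l{\left(F,h \right)} = - \frac{F^{2}}{9}$ ($l{\left(F,h \right)} = - \frac{F F}{9} = - \frac{F^{2}}{9}$)
$P{\left(H \right)} = \frac{1}{H}$ ($P{\left(H \right)} = \frac{1}{H - \frac{\left(1 \left(-1 + 1\right)\right)^{2}}{9}} = \frac{1}{H - \frac{\left(1 \cdot 0\right)^{2}}{9}} = \frac{1}{H - \frac{0^{2}}{9}} = \frac{1}{H - 0} = \frac{1}{H + 0} = \frac{1}{H}$)
$P{\left(2 \right)} 1454 = \frac{1}{2} \cdot 1454 = 727$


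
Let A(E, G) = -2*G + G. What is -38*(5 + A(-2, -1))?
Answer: -228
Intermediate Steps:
A(E, G) = -G
-38*(5 + A(-2, -1)) = -38*(5 - 1*(-1)) = -38*(5 + 1) = -38*6 = -228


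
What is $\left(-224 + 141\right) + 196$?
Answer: $113$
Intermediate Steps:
$\left(-224 + 141\right) + 196 = -83 + 196 = 113$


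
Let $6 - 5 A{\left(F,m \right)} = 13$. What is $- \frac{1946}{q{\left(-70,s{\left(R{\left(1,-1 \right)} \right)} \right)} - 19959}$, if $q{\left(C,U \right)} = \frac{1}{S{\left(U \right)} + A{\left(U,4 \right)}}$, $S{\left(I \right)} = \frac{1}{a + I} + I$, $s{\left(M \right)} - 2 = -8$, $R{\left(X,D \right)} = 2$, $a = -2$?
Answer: $\frac{585746}{6007699} \approx 0.097499$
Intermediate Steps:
$s{\left(M \right)} = -6$ ($s{\left(M \right)} = 2 - 8 = -6$)
$A{\left(F,m \right)} = - \frac{7}{5}$ ($A{\left(F,m \right)} = \frac{6}{5} - \frac{13}{5} = - \frac{7}{5}$)
$S{\left(I \right)} = I + \frac{1}{-2 + I}$ ($S{\left(I \right)} = \frac{1}{-2 + I} + I = I + \frac{1}{-2 + I}$)
$q{\left(C,U \right)} = \frac{1}{- \frac{7}{5} + \frac{1 + U^{2} - 2 U}{-2 + U}}$ ($q{\left(C,U \right)} = \frac{1}{\frac{1 + U^{2} - 2 U}{-2 + U} - \frac{7}{5}} = \frac{1}{- \frac{7}{5} + \frac{1 + U^{2} - 2 U}{-2 + U}}$)
$- \frac{1946}{q{\left(-70,s{\left(R{\left(1,-1 \right)} \right)} \right)} - 19959} = - \frac{1946}{\frac{5 \left(2 - -6\right)}{-19 - 5 \left(-6\right)^{2} + 17 \left(-6\right)} - 19959} = - \frac{1946}{\frac{5 \left(2 + 6\right)}{-19 - 180 - 102} - 19959} = - \frac{1946}{5 \frac{1}{-19 - 180 - 102} \cdot 8 - 19959} = - \frac{1946}{5 \frac{1}{-301} \cdot 8 - 19959} = - \frac{1946}{5 \left(- \frac{1}{301}\right) 8 - 19959} = - \frac{1946}{- \frac{40}{301} - 19959} = - \frac{1946}{- \frac{6007699}{301}} = \left(-1946\right) \left(- \frac{301}{6007699}\right) = \frac{585746}{6007699}$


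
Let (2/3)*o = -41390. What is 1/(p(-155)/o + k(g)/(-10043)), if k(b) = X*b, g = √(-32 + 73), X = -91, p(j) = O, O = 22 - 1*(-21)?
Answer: 269266339492095/1308513234820424 + 3522720818041425*√41/1308513234820424 ≈ 17.444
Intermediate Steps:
O = 43 (O = 22 + 21 = 43)
o = -62085 (o = (3/2)*(-41390) = -62085)
p(j) = 43
g = √41 ≈ 6.4031
k(b) = -91*b
1/(p(-155)/o + k(g)/(-10043)) = 1/(43/(-62085) - 91*√41/(-10043)) = 1/(43*(-1/62085) - 91*√41*(-1/10043)) = 1/(-43/62085 + 91*√41/10043)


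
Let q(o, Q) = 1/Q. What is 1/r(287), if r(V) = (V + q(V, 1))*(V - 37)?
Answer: 1/72000 ≈ 1.3889e-5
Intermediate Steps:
r(V) = (1 + V)*(-37 + V) (r(V) = (V + 1/1)*(V - 37) = (V + 1)*(-37 + V) = (1 + V)*(-37 + V))
1/r(287) = 1/(-37 + 287**2 - 36*287) = 1/(-37 + 82369 - 10332) = 1/72000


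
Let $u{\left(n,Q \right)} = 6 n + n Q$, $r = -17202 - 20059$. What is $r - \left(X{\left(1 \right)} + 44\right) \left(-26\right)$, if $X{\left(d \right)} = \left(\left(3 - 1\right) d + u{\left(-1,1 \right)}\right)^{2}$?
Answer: $-35467$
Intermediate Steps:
$r = -37261$ ($r = -17202 - 20059 = -37261$)
$u{\left(n,Q \right)} = 6 n + Q n$
$X{\left(d \right)} = \left(-7 + 2 d\right)^{2}$ ($X{\left(d \right)} = \left(\left(3 - 1\right) d - \left(6 + 1\right)\right)^{2} = \left(2 d - 7\right)^{2} = \left(-7 + 2 d\right)^{2}$)
$r - \left(X{\left(1 \right)} + 44\right) \left(-26\right) = -37261 - \left(\left(-7 + 2 \cdot 1\right)^{2} + 44\right) \left(-26\right) = -37261 - \left(\left(-7 + 2\right)^{2} + 44\right) \left(-26\right) = -37261 - \left(\left(-5\right)^{2} + 44\right) \left(-26\right) = -37261 - \left(25 + 44\right) \left(-26\right) = -37261 - 69 \left(-26\right) = -37261 - -1794 = -37261 + 1794 = -35467$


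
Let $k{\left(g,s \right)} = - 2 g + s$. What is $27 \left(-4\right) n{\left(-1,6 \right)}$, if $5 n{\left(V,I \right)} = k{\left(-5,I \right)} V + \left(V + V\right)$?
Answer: $\frac{1944}{5} \approx 388.8$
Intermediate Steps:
$k{\left(g,s \right)} = s - 2 g$
$n{\left(V,I \right)} = \frac{2 V}{5} + \frac{V \left(10 + I\right)}{5}$ ($n{\left(V,I \right)} = \frac{\left(I - -10\right) V + \left(V + V\right)}{5} = \frac{\left(I + 10\right) V + 2 V}{5} = \frac{\left(10 + I\right) V + 2 V}{5} = \frac{V \left(10 + I\right) + 2 V}{5} = \frac{2 V + V \left(10 + I\right)}{5} = \frac{2 V}{5} + \frac{V \left(10 + I\right)}{5}$)
$27 \left(-4\right) n{\left(-1,6 \right)} = 27 \left(-4\right) \frac{1}{5} \left(-1\right) \left(12 + 6\right) = - 108 \cdot \frac{1}{5} \left(-1\right) 18 = \left(-108\right) \left(- \frac{18}{5}\right) = \frac{1944}{5}$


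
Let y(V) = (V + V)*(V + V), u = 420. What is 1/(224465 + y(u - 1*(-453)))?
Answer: 1/3272981 ≈ 3.0553e-7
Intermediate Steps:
y(V) = 4*V² (y(V) = (2*V)*(2*V) = 4*V²)
1/(224465 + y(u - 1*(-453))) = 1/(224465 + 4*(420 - 1*(-453))²) = 1/(224465 + 4*(420 + 453)²) = 1/(224465 + 4*873²) = 1/(224465 + 4*762129) = 1/(224465 + 3048516) = 1/3272981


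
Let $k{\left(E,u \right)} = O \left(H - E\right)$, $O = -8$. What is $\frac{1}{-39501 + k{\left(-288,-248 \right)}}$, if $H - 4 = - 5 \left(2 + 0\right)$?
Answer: $- \frac{1}{41757} \approx -2.3948 \cdot 10^{-5}$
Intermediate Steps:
$H = -6$ ($H = 4 - 5 \left(2 + 0\right) = 4 - 10 = -6$)
$k{\left(E,u \right)} = 48 + 8 E$ ($k{\left(E,u \right)} = - 8 \left(-6 - E\right) = 48 + 8 E$)
$\frac{1}{-39501 + k{\left(-288,-248 \right)}} = \frac{1}{-39501 + \left(48 + 8 \left(-288\right)\right)} = \frac{1}{-39501 + \left(48 - 2304\right)} = \frac{1}{-39501 - 2256} = \frac{1}{-41757} = - \frac{1}{41757}$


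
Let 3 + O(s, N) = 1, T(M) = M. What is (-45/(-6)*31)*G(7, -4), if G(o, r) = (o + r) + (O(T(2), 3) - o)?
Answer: -1395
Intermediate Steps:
O(s, N) = -2 (O(s, N) = -3 + 1 = -2)
G(o, r) = -2 + r (G(o, r) = (o + r) + (-2 - o) = -2 + r)
(-45/(-6)*31)*G(7, -4) = (-45/(-6)*31)*(-2 - 4) = (-45*(-1)/6*31)*(-6) = (-5*(-3/2)*31)*(-6) = ((15/2)*31)*(-6) = (465/2)*(-6) = -1395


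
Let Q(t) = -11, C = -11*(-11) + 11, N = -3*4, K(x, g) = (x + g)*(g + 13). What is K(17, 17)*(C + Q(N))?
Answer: 123420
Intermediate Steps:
K(x, g) = (13 + g)*(g + x) (K(x, g) = (g + x)*(13 + g) = (13 + g)*(g + x))
N = -12
C = 132 (C = 121 + 11 = 132)
K(17, 17)*(C + Q(N)) = (17² + 13*17 + 13*17 + 17*17)*(132 - 11) = (289 + 221 + 221 + 289)*121 = 1020*121 = 123420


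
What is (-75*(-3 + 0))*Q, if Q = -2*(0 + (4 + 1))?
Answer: -2250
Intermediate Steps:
Q = -10 (Q = -2*(0 + 5) = -2*5 = -10)
(-75*(-3 + 0))*Q = -75*(-3 + 0)*(-10) = -(-225)*(-10) = -75*(-3)*(-10) = 225*(-10) = -2250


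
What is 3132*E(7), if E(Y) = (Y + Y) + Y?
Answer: 65772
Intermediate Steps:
E(Y) = 3*Y (E(Y) = 2*Y + Y = 3*Y)
3132*E(7) = 3132*(3*7) = 3132*21 = 65772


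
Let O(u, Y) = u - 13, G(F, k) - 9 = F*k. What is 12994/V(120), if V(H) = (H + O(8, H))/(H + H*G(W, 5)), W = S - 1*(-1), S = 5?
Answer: 12474240/23 ≈ 5.4236e+5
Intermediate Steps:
W = 6 (W = 5 - 1*(-1) = 5 + 1 = 6)
G(F, k) = 9 + F*k
O(u, Y) = -13 + u
V(H) = (-5 + H)/(40*H) (V(H) = (H + (-13 + 8))/(H + H*(9 + 6*5)) = (H - 5)/(H + H*(9 + 30)) = (-5 + H)/(H + H*39) = (-5 + H)/(H + 39*H) = (-5 + H)/((40*H)) = (-5 + H)*(1/(40*H)) = (-5 + H)/(40*H))
12994/V(120) = 12994/(((1/40)*(-5 + 120)/120)) = 12994/(((1/40)*(1/120)*115)) = 12994/(23/960) = 12994*(960/23) = 12474240/23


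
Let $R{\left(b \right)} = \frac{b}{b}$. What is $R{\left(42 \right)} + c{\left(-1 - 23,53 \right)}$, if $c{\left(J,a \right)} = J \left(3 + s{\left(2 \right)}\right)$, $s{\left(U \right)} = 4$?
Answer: $-167$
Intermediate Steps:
$c{\left(J,a \right)} = 7 J$ ($c{\left(J,a \right)} = J \left(3 + 4\right) = J 7 = 7 J$)
$R{\left(b \right)} = 1$
$R{\left(42 \right)} + c{\left(-1 - 23,53 \right)} = 1 + 7 \left(-1 - 23\right) = 1 + 7 \left(-24\right) = 1 - 168 = -167$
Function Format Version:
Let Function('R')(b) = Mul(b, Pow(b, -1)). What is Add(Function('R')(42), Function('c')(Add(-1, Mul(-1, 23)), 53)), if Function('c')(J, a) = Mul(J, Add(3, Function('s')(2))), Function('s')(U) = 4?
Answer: -167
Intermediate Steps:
Function('c')(J, a) = Mul(7, J) (Function('c')(J, a) = Mul(J, Add(3, 4)) = Mul(J, 7) = Mul(7, J))
Function('R')(b) = 1
Add(Function('R')(42), Function('c')(Add(-1, Mul(-1, 23)), 53)) = Add(1, Mul(7, Add(-1, Mul(-1, 23)))) = Add(1, Mul(7, Add(-1, -23))) = Add(1, Mul(7, -24)) = Add(1, -168) = -167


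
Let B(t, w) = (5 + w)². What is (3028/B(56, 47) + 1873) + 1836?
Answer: 2508041/676 ≈ 3710.1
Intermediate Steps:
(3028/B(56, 47) + 1873) + 1836 = (3028/((5 + 47)²) + 1873) + 1836 = (3028/(52²) + 1873) + 1836 = (3028/2704 + 1873) + 1836 = (3028*(1/2704) + 1873) + 1836 = (757/676 + 1873) + 1836 = 1266905/676 + 1836 = 2508041/676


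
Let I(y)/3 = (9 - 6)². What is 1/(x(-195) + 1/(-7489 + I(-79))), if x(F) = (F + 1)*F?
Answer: 7462/282287459 ≈ 2.6434e-5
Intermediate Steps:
I(y) = 27 (I(y) = 3*(9 - 6)² = 3*3² = 3*9 = 27)
x(F) = F*(1 + F) (x(F) = (1 + F)*F = F*(1 + F))
1/(x(-195) + 1/(-7489 + I(-79))) = 1/(-195*(1 - 195) + 1/(-7489 + 27)) = 1/(-195*(-194) + 1/(-7462)) = 1/(37830 - 1/7462) = 1/(282287459/7462) = 7462/282287459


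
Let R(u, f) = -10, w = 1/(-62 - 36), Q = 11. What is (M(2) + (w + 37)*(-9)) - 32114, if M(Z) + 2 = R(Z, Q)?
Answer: -3180973/98 ≈ -32459.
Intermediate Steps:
w = -1/98 (w = 1/(-98) = -1/98 ≈ -0.010204)
M(Z) = -12 (M(Z) = -2 - 10 = -12)
(M(2) + (w + 37)*(-9)) - 32114 = (-12 + (-1/98 + 37)*(-9)) - 32114 = (-12 + (3625/98)*(-9)) - 32114 = (-12 - 32625/98) - 32114 = -33801/98 - 32114 = -3180973/98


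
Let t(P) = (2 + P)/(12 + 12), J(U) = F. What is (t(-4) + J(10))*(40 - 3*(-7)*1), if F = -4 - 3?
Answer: -5185/12 ≈ -432.08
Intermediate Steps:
F = -7
J(U) = -7
t(P) = 1/12 + P/24 (t(P) = (2 + P)/24 = (2 + P)*(1/24) = 1/12 + P/24)
(t(-4) + J(10))*(40 - 3*(-7)*1) = ((1/12 + (1/24)*(-4)) - 7)*(40 - 3*(-7)*1) = ((1/12 - ⅙) - 7)*(40 + 21*1) = (-1/12 - 7)*(40 + 21) = -85/12*61 = -5185/12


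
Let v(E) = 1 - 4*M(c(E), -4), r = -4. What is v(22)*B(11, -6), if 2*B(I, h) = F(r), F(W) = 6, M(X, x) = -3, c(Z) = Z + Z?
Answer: 39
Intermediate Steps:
c(Z) = 2*Z
B(I, h) = 3 (B(I, h) = (½)*6 = 3)
v(E) = 13 (v(E) = 1 - 4*(-3) = 1 + 12 = 13)
v(22)*B(11, -6) = 13*3 = 39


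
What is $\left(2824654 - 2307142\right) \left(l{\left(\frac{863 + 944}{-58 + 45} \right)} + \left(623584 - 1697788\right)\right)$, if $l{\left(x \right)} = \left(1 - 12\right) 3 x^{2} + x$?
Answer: $-885947423232$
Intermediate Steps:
$l{\left(x \right)} = x - 33 x^{2}$ ($l{\left(x \right)} = \left(-11\right) 3 x^{2} + x = - 33 x^{2} + x = x - 33 x^{2}$)
$\left(2824654 - 2307142\right) \left(l{\left(\frac{863 + 944}{-58 + 45} \right)} + \left(623584 - 1697788\right)\right) = \left(2824654 - 2307142\right) \left(\frac{863 + 944}{-58 + 45} \left(1 - 33 \frac{863 + 944}{-58 + 45}\right) + \left(623584 - 1697788\right)\right) = \left(2824654 - 2307142\right) \left(\frac{1807}{-13} \left(1 - 33 \frac{1807}{-13}\right) - 1074204\right) = \left(2824654 - 2307142\right) \left(1807 \left(- \frac{1}{13}\right) \left(1 - 33 \cdot 1807 \left(- \frac{1}{13}\right)\right) - 1074204\right) = 517512 \left(- 139 \left(1 - -4587\right) - 1074204\right) = 517512 \left(- 139 \left(1 + 4587\right) - 1074204\right) = 517512 \left(\left(-139\right) 4588 - 1074204\right) = 517512 \left(-637732 - 1074204\right) = 517512 \left(-1711936\right) = -885947423232$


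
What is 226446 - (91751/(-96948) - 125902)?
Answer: 34159525655/96948 ≈ 3.5235e+5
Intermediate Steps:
226446 - (91751/(-96948) - 125902) = 226446 - (91751*(-1/96948) - 125902) = 226446 - (-91751/96948 - 125902) = 226446 - 1*(-12206038847/96948) = 226446 + 12206038847/96948 = 34159525655/96948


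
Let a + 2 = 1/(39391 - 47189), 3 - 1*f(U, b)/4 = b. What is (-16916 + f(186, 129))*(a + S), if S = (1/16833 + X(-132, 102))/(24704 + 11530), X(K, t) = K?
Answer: 41504704767767020/1189052534439 ≈ 34906.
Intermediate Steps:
f(U, b) = 12 - 4*b
S = -2221955/609926922 (S = (1/16833 - 132)/(24704 + 11530) = (1/16833 - 132)/36234 = -2221955/16833*1/36234 = -2221955/609926922 ≈ -0.0036430)
a = -15597/7798 (a = -2 + 1/(39391 - 47189) = -2 + 1/(-7798) = -2 - 1/7798 = -15597/7798 ≈ -2.0001)
(-16916 + f(186, 129))*(a + S) = (-16916 + (12 - 4*129))*(-15597/7798 - 2221955/609926922) = (-16916 + (12 - 516))*(-2382589251881/1189052534439) = (-16916 - 504)*(-2382589251881/1189052534439) = -17420*(-2382589251881/1189052534439) = 41504704767767020/1189052534439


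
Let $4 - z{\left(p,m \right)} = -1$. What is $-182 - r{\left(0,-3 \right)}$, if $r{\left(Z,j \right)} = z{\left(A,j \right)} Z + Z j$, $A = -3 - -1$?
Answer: $-182$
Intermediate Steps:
$A = -2$ ($A = -3 + 1 = -2$)
$z{\left(p,m \right)} = 5$ ($z{\left(p,m \right)} = 4 - -1 = 4 + 1 = 5$)
$r{\left(Z,j \right)} = 5 Z + Z j$
$-182 - r{\left(0,-3 \right)} = -182 - 0 \left(5 - 3\right) = -182 - 0 \cdot 2 = -182 - 0 = -182 + 0 = -182$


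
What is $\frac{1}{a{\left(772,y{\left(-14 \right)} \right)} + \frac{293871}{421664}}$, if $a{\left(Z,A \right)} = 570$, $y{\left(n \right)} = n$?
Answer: $\frac{421664}{240642351} \approx 0.0017522$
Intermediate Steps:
$\frac{1}{a{\left(772,y{\left(-14 \right)} \right)} + \frac{293871}{421664}} = \frac{1}{570 + \frac{293871}{421664}} = \frac{1}{\frac{240642351}{421664}} = \frac{421664}{240642351}$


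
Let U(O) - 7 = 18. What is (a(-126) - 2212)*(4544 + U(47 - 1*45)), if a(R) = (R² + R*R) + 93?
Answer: 135393177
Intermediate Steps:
U(O) = 25 (U(O) = 7 + 18 = 25)
a(R) = 93 + 2*R² (a(R) = (R² + R²) + 93 = 2*R² + 93 = 93 + 2*R²)
(a(-126) - 2212)*(4544 + U(47 - 1*45)) = ((93 + 2*(-126)²) - 2212)*(4544 + 25) = ((93 + 2*15876) - 2212)*4569 = ((93 + 31752) - 2212)*4569 = (31845 - 2212)*4569 = 29633*4569 = 135393177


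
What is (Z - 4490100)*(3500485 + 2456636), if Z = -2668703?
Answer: -42645855686163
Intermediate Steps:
(Z - 4490100)*(3500485 + 2456636) = (-2668703 - 4490100)*(3500485 + 2456636) = -7158803*5957121 = -42645855686163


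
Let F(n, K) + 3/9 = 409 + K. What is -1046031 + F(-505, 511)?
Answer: -3135334/3 ≈ -1.0451e+6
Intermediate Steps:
F(n, K) = 1226/3 + K (F(n, K) = -1/3 + (409 + K) = 1226/3 + K)
-1046031 + F(-505, 511) = -1046031 + (1226/3 + 511) = -1046031 + 2759/3 = -3135334/3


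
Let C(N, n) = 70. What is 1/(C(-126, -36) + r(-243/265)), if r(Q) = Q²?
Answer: 70225/4974799 ≈ 0.014116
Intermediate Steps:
1/(C(-126, -36) + r(-243/265)) = 1/(70 + (-243/265)²) = 1/(70 + 59049/70225) = 1/(4974799/70225) = 70225/4974799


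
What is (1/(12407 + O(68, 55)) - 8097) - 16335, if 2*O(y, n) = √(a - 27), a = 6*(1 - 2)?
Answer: 2*(-12216*√33 + 303127823*I)/(√33 - 24814*I) ≈ -24432.0 - 1.8626e-8*I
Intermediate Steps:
a = -6 (a = 6*(-1) = -6)
O(y, n) = I*√33/2 (O(y, n) = √(-6 - 27)/2 = √(-33)/2 = (I*√33)/2 = I*√33/2)
(1/(12407 + O(68, 55)) - 8097) - 16335 = (1/(12407 + I*√33/2) - 8097) - 16335 = (-8097 + 1/(12407 + I*√33/2)) - 16335 = -24432 + 1/(12407 + I*√33/2)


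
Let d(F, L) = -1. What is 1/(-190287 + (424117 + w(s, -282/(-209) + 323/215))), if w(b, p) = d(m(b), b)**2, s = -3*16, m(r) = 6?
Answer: 1/233831 ≈ 4.2766e-6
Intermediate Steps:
s = -48
w(b, p) = 1 (w(b, p) = (-1)**2 = 1)
1/(-190287 + (424117 + w(s, -282/(-209) + 323/215))) = 1/(-190287 + (424117 + 1)) = 1/(-190287 + 424118) = 1/233831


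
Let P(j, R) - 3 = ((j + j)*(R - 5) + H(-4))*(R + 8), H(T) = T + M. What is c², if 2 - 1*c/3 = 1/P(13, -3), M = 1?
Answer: 39879225/1106704 ≈ 36.034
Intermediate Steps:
H(T) = 1 + T (H(T) = T + 1 = 1 + T)
P(j, R) = 3 + (-3 + 2*j*(-5 + R))*(8 + R) (P(j, R) = 3 + ((j + j)*(R - 5) + (1 - 4))*(R + 8) = 3 + ((2*j)*(-5 + R) - 3)*(8 + R) = 3 + (2*j*(-5 + R) - 3)*(8 + R) = 3 + (-3 + 2*j*(-5 + R))*(8 + R))
c = 6315/1052 (c = 6 - 3/(-21 - 80*13 - 3*(-3) + 2*13*(-3)² + 6*(-3)*13) = 6 - 3/(-21 - 1040 + 9 + 2*13*9 - 234) = 6 - 3/(-21 - 1040 + 9 + 234 - 234) = 6 - 3/(-1052) = 6 - 3*(-1/1052) = 6 + 3/1052 = 6315/1052 ≈ 6.0029)
c² = (6315/1052)² = 39879225/1106704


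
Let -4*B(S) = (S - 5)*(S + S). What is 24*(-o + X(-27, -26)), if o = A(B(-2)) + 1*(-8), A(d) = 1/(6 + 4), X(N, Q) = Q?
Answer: -2172/5 ≈ -434.40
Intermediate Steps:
B(S) = -S*(-5 + S)/2 (B(S) = -(S - 5)*(S + S)/4 = -(-5 + S)*2*S/4 = -S*(-5 + S)/2)
A(d) = ⅒ (A(d) = 1/10 = ⅒)
o = -79/10 (o = ⅒ + 1*(-8) = ⅒ - 8 = -79/10 ≈ -7.9000)
24*(-o + X(-27, -26)) = 24*(-1*(-79/10) - 26) = 24*(79/10 - 26) = 24*(-181/10) = -2172/5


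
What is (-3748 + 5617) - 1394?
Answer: 475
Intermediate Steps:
(-3748 + 5617) - 1394 = 1869 - 1394 = 475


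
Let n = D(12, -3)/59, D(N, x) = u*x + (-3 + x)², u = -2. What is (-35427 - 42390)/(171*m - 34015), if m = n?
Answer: 4591203/1999703 ≈ 2.2959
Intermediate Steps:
D(N, x) = (-3 + x)² - 2*x (D(N, x) = -2*x + (-3 + x)² = (-3 + x)² - 2*x)
n = 42/59 (n = ((-3 - 3)² - 2*(-3))/59 = ((-6)² + 6)*(1/59) = (36 + 6)*(1/59) = 42*(1/59) = 42/59 ≈ 0.71186)
m = 42/59 ≈ 0.71186
(-35427 - 42390)/(171*m - 34015) = (-35427 - 42390)/(171*(42/59) - 34015) = -77817/(7182/59 - 34015) = -77817/(-1999703/59) = -77817*(-59/1999703) = 4591203/1999703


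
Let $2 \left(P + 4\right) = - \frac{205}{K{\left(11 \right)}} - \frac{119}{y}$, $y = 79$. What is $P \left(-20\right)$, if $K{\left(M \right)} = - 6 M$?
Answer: $\frac{166855}{2607} \approx 64.003$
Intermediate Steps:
$P = - \frac{33371}{10428}$ ($P = -4 + \frac{- \frac{205}{\left(-6\right) 11} - \frac{119}{79}}{2} = -4 + \frac{- \frac{205}{-66} - \frac{119}{79}}{2} = -4 + \frac{\left(-205\right) \left(- \frac{1}{66}\right) - \frac{119}{79}}{2} = -4 + \frac{\frac{205}{66} - \frac{119}{79}}{2} = -4 + \frac{1}{2} \cdot \frac{8341}{5214} = -4 + \frac{8341}{10428} = - \frac{33371}{10428} \approx -3.2001$)
$P \left(-20\right) = \left(- \frac{33371}{10428}\right) \left(-20\right) = \frac{166855}{2607}$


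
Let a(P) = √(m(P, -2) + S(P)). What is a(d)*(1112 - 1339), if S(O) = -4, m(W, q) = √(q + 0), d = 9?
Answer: -227*√(-4 + I*√2) ≈ -79.067 - 460.83*I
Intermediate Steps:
m(W, q) = √q
a(P) = √(-4 + I*√2) (a(P) = √(√(-2) - 4) = √(I*√2 - 4) = √(-4 + I*√2))
a(d)*(1112 - 1339) = √(-4 + I*√2)*(1112 - 1339) = √(-4 + I*√2)*(-227) = -227*√(-4 + I*√2)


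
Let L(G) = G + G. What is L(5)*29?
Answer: 290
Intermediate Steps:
L(G) = 2*G
L(5)*29 = (2*5)*29 = 10*29 = 290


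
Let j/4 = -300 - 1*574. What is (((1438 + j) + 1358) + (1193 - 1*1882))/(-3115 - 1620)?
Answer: 1389/4735 ≈ 0.29335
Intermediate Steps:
j = -3496 (j = 4*(-300 - 1*574) = 4*(-300 - 574) = 4*(-874) = -3496)
(((1438 + j) + 1358) + (1193 - 1*1882))/(-3115 - 1620) = (((1438 - 3496) + 1358) + (1193 - 1*1882))/(-3115 - 1620) = ((-2058 + 1358) + (1193 - 1882))/(-4735) = (-700 - 689)*(-1/4735) = -1389*(-1/4735) = 1389/4735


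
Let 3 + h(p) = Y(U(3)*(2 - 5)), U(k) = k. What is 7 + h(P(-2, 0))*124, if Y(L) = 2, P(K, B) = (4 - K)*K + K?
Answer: -117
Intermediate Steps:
P(K, B) = K + K*(4 - K) (P(K, B) = K*(4 - K) + K = K + K*(4 - K))
h(p) = -1 (h(p) = -3 + 2 = -1)
7 + h(P(-2, 0))*124 = 7 - 1*124 = 7 - 124 = -117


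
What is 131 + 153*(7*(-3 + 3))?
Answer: 131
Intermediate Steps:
131 + 153*(7*(-3 + 3)) = 131 + 153*(7*0) = 131 + 153*0 = 131 + 0 = 131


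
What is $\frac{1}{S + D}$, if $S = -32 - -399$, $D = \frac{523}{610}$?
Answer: $\frac{610}{224393} \approx 0.0027184$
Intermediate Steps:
$D = \frac{523}{610}$ ($D = 523 \cdot \frac{1}{610} = \frac{523}{610} \approx 0.85738$)
$S = 367$ ($S = -32 + 399 = 367$)
$\frac{1}{S + D} = \frac{1}{367 + \frac{523}{610}} = \frac{1}{\frac{224393}{610}} = \frac{610}{224393}$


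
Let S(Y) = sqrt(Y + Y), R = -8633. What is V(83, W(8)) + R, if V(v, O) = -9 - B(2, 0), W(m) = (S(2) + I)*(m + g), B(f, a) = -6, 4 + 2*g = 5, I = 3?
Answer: -8636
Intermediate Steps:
g = 1/2 (g = -2 + (1/2)*5 = -2 + 5/2 = 1/2 ≈ 0.50000)
S(Y) = sqrt(2)*sqrt(Y) (S(Y) = sqrt(2*Y) = sqrt(2)*sqrt(Y))
W(m) = 5/2 + 5*m (W(m) = (sqrt(2)*sqrt(2) + 3)*(m + 1/2) = (2 + 3)*(1/2 + m) = 5*(1/2 + m) = 5/2 + 5*m)
V(v, O) = -3 (V(v, O) = -9 - 1*(-6) = -9 + 6 = -3)
V(83, W(8)) + R = -3 - 8633 = -8636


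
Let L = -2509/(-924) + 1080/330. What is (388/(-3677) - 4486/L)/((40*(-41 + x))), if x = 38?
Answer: 346444253/55485930 ≈ 6.2438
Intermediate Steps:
L = 503/84 (L = -2509*(-1/924) + 1080*(1/330) = 2509/924 + 36/11 = 503/84 ≈ 5.9881)
(388/(-3677) - 4486/L)/((40*(-41 + x))) = (388/(-3677) - 4486/503/84)/((40*(-41 + 38))) = (388*(-1/3677) - 4486*84/503)/((40*(-3))) = (-388/3677 - 376824/503)/(-120) = -1385777012/1849531*(-1/120) = 346444253/55485930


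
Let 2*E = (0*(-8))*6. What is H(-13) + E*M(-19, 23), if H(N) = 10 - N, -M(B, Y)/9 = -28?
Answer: 23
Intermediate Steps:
M(B, Y) = 252 (M(B, Y) = -9*(-28) = 252)
E = 0 (E = ((0*(-8))*6)/2 = (0*6)/2 = (½)*0 = 0)
H(-13) + E*M(-19, 23) = (10 - 1*(-13)) + 0*252 = (10 + 13) + 0 = 23 + 0 = 23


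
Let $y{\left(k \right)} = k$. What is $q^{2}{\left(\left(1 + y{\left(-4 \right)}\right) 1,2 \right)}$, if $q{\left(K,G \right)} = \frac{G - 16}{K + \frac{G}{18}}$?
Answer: $\frac{3969}{169} \approx 23.485$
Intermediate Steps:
$q{\left(K,G \right)} = \frac{-16 + G}{K + \frac{G}{18}}$ ($q{\left(K,G \right)} = \frac{-16 + G}{K + G \frac{1}{18}} = \frac{-16 + G}{K + \frac{G}{18}}$)
$q^{2}{\left(\left(1 + y{\left(-4 \right)}\right) 1,2 \right)} = \left(\frac{18 \left(-16 + 2\right)}{2 + 18 \left(1 - 4\right) 1}\right)^{2} = \left(18 \frac{1}{2 + 18 \left(\left(-3\right) 1\right)} \left(-14\right)\right)^{2} = \left(18 \frac{1}{2 + 18 \left(-3\right)} \left(-14\right)\right)^{2} = \left(18 \frac{1}{2 - 54} \left(-14\right)\right)^{2} = \left(18 \frac{1}{-52} \left(-14\right)\right)^{2} = \left(18 \left(- \frac{1}{52}\right) \left(-14\right)\right)^{2} = \left(\frac{63}{13}\right)^{2} = \frac{3969}{169}$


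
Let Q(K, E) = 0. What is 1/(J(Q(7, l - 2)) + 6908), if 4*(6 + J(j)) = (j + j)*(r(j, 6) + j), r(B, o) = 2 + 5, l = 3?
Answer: 1/6902 ≈ 0.00014489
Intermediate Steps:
r(B, o) = 7
J(j) = -6 + j*(7 + j)/2 (J(j) = -6 + ((j + j)*(7 + j))/4 = -6 + ((2*j)*(7 + j))/4 = -6 + (2*j*(7 + j))/4 = -6 + j*(7 + j)/2)
1/(J(Q(7, l - 2)) + 6908) = 1/((-6 + (½)*0² + (7/2)*0) + 6908) = 1/((-6 + (½)*0 + 0) + 6908) = 1/((-6 + 0 + 0) + 6908) = 1/(-6 + 6908) = 1/6902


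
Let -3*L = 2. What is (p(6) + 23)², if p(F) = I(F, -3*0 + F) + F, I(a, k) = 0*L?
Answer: 841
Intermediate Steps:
L = -⅔ (L = -⅓*2 = -⅔ ≈ -0.66667)
I(a, k) = 0 (I(a, k) = 0*(-⅔) = 0)
p(F) = F (p(F) = 0 + F = F)
(p(6) + 23)² = (6 + 23)² = 29² = 841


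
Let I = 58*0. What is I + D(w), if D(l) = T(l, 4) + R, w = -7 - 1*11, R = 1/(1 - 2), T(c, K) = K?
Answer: 3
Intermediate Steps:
R = -1 (R = 1/(-1) = -1)
I = 0
w = -18 (w = -7 - 11 = -18)
D(l) = 3 (D(l) = 4 - 1 = 3)
I + D(w) = 0 + 3 = 3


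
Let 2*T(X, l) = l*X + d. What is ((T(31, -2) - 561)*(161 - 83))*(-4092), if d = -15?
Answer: 191346012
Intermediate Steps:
T(X, l) = -15/2 + X*l/2 (T(X, l) = (l*X - 15)/2 = (X*l - 15)/2 = (-15 + X*l)/2 = -15/2 + X*l/2)
((T(31, -2) - 561)*(161 - 83))*(-4092) = (((-15/2 + (1/2)*31*(-2)) - 561)*(161 - 83))*(-4092) = (((-15/2 - 31) - 561)*78)*(-4092) = ((-77/2 - 561)*78)*(-4092) = -1199/2*78*(-4092) = -46761*(-4092) = 191346012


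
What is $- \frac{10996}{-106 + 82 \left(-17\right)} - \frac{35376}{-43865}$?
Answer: $\frac{26770177}{3289875} \approx 8.1371$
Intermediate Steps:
$- \frac{10996}{-106 + 82 \left(-17\right)} - \frac{35376}{-43865} = - \frac{10996}{-106 - 1394} - - \frac{35376}{43865} = - \frac{10996}{-1500} + \frac{35376}{43865} = \left(-10996\right) \left(- \frac{1}{1500}\right) + \frac{35376}{43865} = \frac{2749}{375} + \frac{35376}{43865} = \frac{26770177}{3289875}$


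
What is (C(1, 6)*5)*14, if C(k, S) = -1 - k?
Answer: -140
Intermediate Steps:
(C(1, 6)*5)*14 = ((-1 - 1*1)*5)*14 = ((-1 - 1)*5)*14 = -2*5*14 = -10*14 = -140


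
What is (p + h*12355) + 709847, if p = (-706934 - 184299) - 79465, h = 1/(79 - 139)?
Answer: -3132683/12 ≈ -2.6106e+5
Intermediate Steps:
h = -1/60 (h = 1/(-60) = -1/60 ≈ -0.016667)
p = -970698 (p = -891233 - 79465 = -970698)
(p + h*12355) + 709847 = (-970698 - 1/60*12355) + 709847 = (-970698 - 2471/12) + 709847 = -11650847/12 + 709847 = -3132683/12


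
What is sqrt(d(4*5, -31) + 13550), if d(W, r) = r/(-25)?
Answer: sqrt(338781)/5 ≈ 116.41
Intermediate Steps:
d(W, r) = -r/25 (d(W, r) = r*(-1/25) = -r/25)
sqrt(d(4*5, -31) + 13550) = sqrt(-1/25*(-31) + 13550) = sqrt(31/25 + 13550) = sqrt(338781/25) = sqrt(338781)/5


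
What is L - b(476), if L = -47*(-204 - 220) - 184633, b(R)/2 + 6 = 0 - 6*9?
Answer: -164585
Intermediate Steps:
b(R) = -120 (b(R) = -12 + 2*(0 - 6*9) = -12 + 2*(0 - 54) = -12 + 2*(-54) = -12 - 108 = -120)
L = -164705 (L = -47*(-424) - 184633 = 19928 - 184633 = -164705)
L - b(476) = -164705 - 1*(-120) = -164705 + 120 = -164585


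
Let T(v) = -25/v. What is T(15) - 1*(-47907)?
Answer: 143716/3 ≈ 47905.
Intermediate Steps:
T(15) - 1*(-47907) = -25/15 - 1*(-47907) = -25*1/15 + 47907 = -5/3 + 47907 = 143716/3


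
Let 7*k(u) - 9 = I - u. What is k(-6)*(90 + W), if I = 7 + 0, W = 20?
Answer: 2420/7 ≈ 345.71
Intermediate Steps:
I = 7
k(u) = 16/7 - u/7 (k(u) = 9/7 + (7 - u)/7 = 9/7 + (1 - u/7) = 16/7 - u/7)
k(-6)*(90 + W) = (16/7 - 1/7*(-6))*(90 + 20) = (16/7 + 6/7)*110 = (22/7)*110 = 2420/7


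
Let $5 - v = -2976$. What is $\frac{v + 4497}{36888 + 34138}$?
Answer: $\frac{3739}{35513} \approx 0.10529$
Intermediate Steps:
$v = 2981$ ($v = 5 - -2976 = 5 + 2976 = 2981$)
$\frac{v + 4497}{36888 + 34138} = \frac{2981 + 4497}{36888 + 34138} = \frac{7478}{71026} = 7478 \cdot \frac{1}{71026} = \frac{3739}{35513}$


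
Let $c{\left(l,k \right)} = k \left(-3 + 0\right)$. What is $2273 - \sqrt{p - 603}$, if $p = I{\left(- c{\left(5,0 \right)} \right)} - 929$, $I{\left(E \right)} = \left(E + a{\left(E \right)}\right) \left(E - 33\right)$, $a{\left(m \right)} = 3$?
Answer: $2273 - i \sqrt{1631} \approx 2273.0 - 40.386 i$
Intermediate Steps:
$c{\left(l,k \right)} = - 3 k$ ($c{\left(l,k \right)} = k \left(-3\right) = - 3 k$)
$I{\left(E \right)} = \left(-33 + E\right) \left(3 + E\right)$ ($I{\left(E \right)} = \left(E + 3\right) \left(E - 33\right) = \left(3 + E\right) \left(-33 + E\right) = \left(-33 + E\right) \left(3 + E\right)$)
$p = -1028$ ($p = \left(-99 + \left(- \left(-3\right) 0\right)^{2} - 30 \left(- \left(-3\right) 0\right)\right) - 929 = \left(-99 + \left(\left(-1\right) 0\right)^{2} - 30 \left(\left(-1\right) 0\right)\right) - 929 = \left(-99 + 0^{2} - 0\right) - 929 = \left(-99 + 0 + 0\right) - 929 = -99 - 929 = -1028$)
$2273 - \sqrt{p - 603} = 2273 - \sqrt{-1028 - 603} = 2273 - \sqrt{-1631} = 2273 - i \sqrt{1631}$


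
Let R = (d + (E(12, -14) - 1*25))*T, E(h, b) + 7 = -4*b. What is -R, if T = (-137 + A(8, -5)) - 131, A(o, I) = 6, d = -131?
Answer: -28034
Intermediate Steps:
E(h, b) = -7 - 4*b
T = -262 (T = (-137 + 6) - 131 = -131 - 131 = -262)
R = 28034 (R = (-131 + ((-7 - 4*(-14)) - 1*25))*(-262) = (-131 + ((-7 + 56) - 25))*(-262) = (-131 + (49 - 25))*(-262) = (-131 + 24)*(-262) = -107*(-262) = 28034)
-R = -1*28034 = -28034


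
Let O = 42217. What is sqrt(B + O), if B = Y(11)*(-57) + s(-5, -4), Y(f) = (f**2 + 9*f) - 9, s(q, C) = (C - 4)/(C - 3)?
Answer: 3*sqrt(164374)/7 ≈ 173.76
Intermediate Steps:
s(q, C) = (-4 + C)/(-3 + C)
Y(f) = -9 + f**2 + 9*f
B = -84181/7 (B = (-9 + 11**2 + 9*11)*(-57) + (-4 - 4)/(-3 - 4) = (-9 + 121 + 99)*(-57) - 8/(-7) = 211*(-57) - 1/7*(-8) = -12027 + 8/7 = -84181/7 ≈ -12026.)
sqrt(B + O) = sqrt(-84181/7 + 42217) = sqrt(211338/7) = 3*sqrt(164374)/7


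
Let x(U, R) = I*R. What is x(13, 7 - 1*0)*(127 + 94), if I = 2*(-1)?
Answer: -3094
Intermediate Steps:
I = -2
x(U, R) = -2*R
x(13, 7 - 1*0)*(127 + 94) = (-2*(7 - 1*0))*(127 + 94) = -2*(7 + 0)*221 = -2*7*221 = -14*221 = -3094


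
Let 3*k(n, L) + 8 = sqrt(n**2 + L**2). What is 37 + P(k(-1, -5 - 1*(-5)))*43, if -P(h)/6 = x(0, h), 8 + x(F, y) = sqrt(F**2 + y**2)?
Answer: 1499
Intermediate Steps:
k(n, L) = -8/3 + sqrt(L**2 + n**2)/3 (k(n, L) = -8/3 + sqrt(n**2 + L**2)/3 = -8/3 + sqrt(L**2 + n**2)/3)
x(F, y) = -8 + sqrt(F**2 + y**2)
P(h) = 48 - 6*sqrt(h**2) (P(h) = -6*(-8 + sqrt(0**2 + h**2)) = -6*(-8 + sqrt(0 + h**2)) = -6*(-8 + sqrt(h**2)) = 48 - 6*sqrt(h**2))
37 + P(k(-1, -5 - 1*(-5)))*43 = 37 + (48 - 6*sqrt((-8/3 + sqrt((-5 - 1*(-5))**2 + (-1)**2)/3)**2))*43 = 37 + (48 - (16 - 2*sqrt((-5 + 5)**2 + 1)))*43 = 37 + (48 - (16 - 2*sqrt(0**2 + 1)))*43 = 37 + (48 - (16 - 2*sqrt(0 + 1)))*43 = 37 + (48 - 6*sqrt((-8/3 + sqrt(1)/3)**2))*43 = 37 + (48 - 6*sqrt((-8/3 + (1/3)*1)**2))*43 = 37 + (48 - 6*sqrt((-8/3 + 1/3)**2))*43 = 37 + (48 - 6*sqrt((-7/3)**2))*43 = 37 + (48 - 6*sqrt(49/9))*43 = 37 + (48 - 6*7/3)*43 = 37 + (48 - 14)*43 = 37 + 34*43 = 37 + 1462 = 1499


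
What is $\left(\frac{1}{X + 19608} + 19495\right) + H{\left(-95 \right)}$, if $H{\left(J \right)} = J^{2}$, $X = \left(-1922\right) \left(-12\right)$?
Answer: $\frac{1217005441}{42672} \approx 28520.0$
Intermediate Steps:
$X = 23064$
$\left(\frac{1}{X + 19608} + 19495\right) + H{\left(-95 \right)} = \left(\frac{1}{23064 + 19608} + 19495\right) + \left(-95\right)^{2} = \left(\frac{1}{42672} + 19495\right) + 9025 = \frac{831890641}{42672} + 9025 = \frac{1217005441}{42672}$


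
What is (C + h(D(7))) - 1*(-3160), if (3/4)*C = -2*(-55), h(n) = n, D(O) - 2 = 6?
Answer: 9944/3 ≈ 3314.7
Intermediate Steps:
D(O) = 8 (D(O) = 2 + 6 = 8)
C = 440/3 (C = 4*(-2*(-55))/3 = (4/3)*110 = 440/3 ≈ 146.67)
(C + h(D(7))) - 1*(-3160) = (440/3 + 8) - 1*(-3160) = 464/3 + 3160 = 9944/3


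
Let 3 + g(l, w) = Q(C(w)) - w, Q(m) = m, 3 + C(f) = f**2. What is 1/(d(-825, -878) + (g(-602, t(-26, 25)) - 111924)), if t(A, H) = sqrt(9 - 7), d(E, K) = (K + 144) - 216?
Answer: -56439/6370721441 + sqrt(2)/12741442882 ≈ -8.8590e-6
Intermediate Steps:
C(f) = -3 + f**2
d(E, K) = -72 + K (d(E, K) = (144 + K) - 216 = -72 + K)
t(A, H) = sqrt(2)
g(l, w) = -6 + w**2 - w (g(l, w) = -3 + ((-3 + w**2) - w) = -3 + (-3 + w**2 - w) = -6 + w**2 - w)
1/(d(-825, -878) + (g(-602, t(-26, 25)) - 111924)) = 1/((-72 - 878) + ((-6 + (sqrt(2))**2 - sqrt(2)) - 111924)) = 1/(-950 + ((-6 + 2 - sqrt(2)) - 111924)) = 1/(-950 + ((-4 - sqrt(2)) - 111924)) = 1/(-950 + (-111928 - sqrt(2))) = 1/(-112878 - sqrt(2))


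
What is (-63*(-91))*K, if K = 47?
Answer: 269451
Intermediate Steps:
(-63*(-91))*K = -63*(-91)*47 = 5733*47 = 269451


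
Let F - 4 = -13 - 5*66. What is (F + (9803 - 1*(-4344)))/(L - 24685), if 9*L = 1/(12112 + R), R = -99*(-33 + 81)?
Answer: -914641920/1635134399 ≈ -0.55937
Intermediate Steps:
R = -4752 (R = -99*48 = -4752)
L = 1/66240 (L = 1/(9*(12112 - 4752)) = (1/9)/7360 = (1/9)*(1/7360) = 1/66240 ≈ 1.5097e-5)
F = -339 (F = 4 + (-13 - 5*66) = 4 + (-13 - 330) = 4 - 343 = -339)
(F + (9803 - 1*(-4344)))/(L - 24685) = (-339 + (9803 - 1*(-4344)))/(1/66240 - 24685) = (-339 + (9803 + 4344))/(-1635134399/66240) = (-339 + 14147)*(-66240/1635134399) = 13808*(-66240/1635134399) = -914641920/1635134399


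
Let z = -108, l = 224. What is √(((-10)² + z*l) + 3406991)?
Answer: √3382899 ≈ 1839.3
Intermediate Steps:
√(((-10)² + z*l) + 3406991) = √(((-10)² - 108*224) + 3406991) = √((100 - 24192) + 3406991) = √(-24092 + 3406991) = √3382899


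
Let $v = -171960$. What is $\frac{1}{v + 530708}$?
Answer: $\frac{1}{358748} \approx 2.7875 \cdot 10^{-6}$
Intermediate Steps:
$\frac{1}{v + 530708} = \frac{1}{-171960 + 530708} = \frac{1}{358748}$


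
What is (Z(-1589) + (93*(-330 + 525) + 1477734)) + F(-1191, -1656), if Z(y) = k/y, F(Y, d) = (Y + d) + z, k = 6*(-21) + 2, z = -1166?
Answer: 2370559308/1589 ≈ 1.4919e+6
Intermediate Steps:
k = -124 (k = -126 + 2 = -124)
F(Y, d) = -1166 + Y + d (F(Y, d) = (Y + d) - 1166 = -1166 + Y + d)
Z(y) = -124/y
(Z(-1589) + (93*(-330 + 525) + 1477734)) + F(-1191, -1656) = (-124/(-1589) + (93*(-330 + 525) + 1477734)) + (-1166 - 1191 - 1656) = (-124*(-1/1589) + (93*195 + 1477734)) - 4013 = (124/1589 + (18135 + 1477734)) - 4013 = (124/1589 + 1495869) - 4013 = 2376935965/1589 - 4013 = 2370559308/1589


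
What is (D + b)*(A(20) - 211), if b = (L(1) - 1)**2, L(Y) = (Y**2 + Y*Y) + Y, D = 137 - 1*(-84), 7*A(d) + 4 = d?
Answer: -328725/7 ≈ -46961.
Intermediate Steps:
A(d) = -4/7 + d/7
D = 221 (D = 137 + 84 = 221)
L(Y) = Y + 2*Y**2 (L(Y) = (Y**2 + Y**2) + Y = 2*Y**2 + Y = Y + 2*Y**2)
b = 4 (b = (1*(1 + 2*1) - 1)**2 = (1*(1 + 2) - 1)**2 = (1*3 - 1)**2 = (3 - 1)**2 = 2**2 = 4)
(D + b)*(A(20) - 211) = (221 + 4)*((-4/7 + (1/7)*20) - 211) = 225*((-4/7 + 20/7) - 211) = 225*(16/7 - 211) = 225*(-1461/7) = -328725/7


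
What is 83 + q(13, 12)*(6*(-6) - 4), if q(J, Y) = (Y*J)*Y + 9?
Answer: -75157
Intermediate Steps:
q(J, Y) = 9 + J*Y² (q(J, Y) = (J*Y)*Y + 9 = J*Y² + 9 = 9 + J*Y²)
83 + q(13, 12)*(6*(-6) - 4) = 83 + (9 + 13*12²)*(6*(-6) - 4) = 83 + (9 + 13*144)*(-36 - 4) = 83 + (9 + 1872)*(-40) = 83 + 1881*(-40) = 83 - 75240 = -75157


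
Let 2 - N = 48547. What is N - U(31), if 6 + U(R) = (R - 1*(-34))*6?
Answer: -48929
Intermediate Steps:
N = -48545 (N = 2 - 1*48547 = 2 - 48547 = -48545)
U(R) = 198 + 6*R (U(R) = -6 + (R - 1*(-34))*6 = -6 + (R + 34)*6 = -6 + (34 + R)*6 = -6 + (204 + 6*R) = 198 + 6*R)
N - U(31) = -48545 - (198 + 6*31) = -48545 - (198 + 186) = -48545 - 1*384 = -48545 - 384 = -48929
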